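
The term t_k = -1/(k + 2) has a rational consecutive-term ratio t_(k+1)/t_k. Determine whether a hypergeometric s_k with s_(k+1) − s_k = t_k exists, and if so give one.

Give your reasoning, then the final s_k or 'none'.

none — t_k is not Gosper-summable

Ratio r(k) = (k + 2)/(k + 3).
So A=k + 2 and B=k + 3, with C=1.
Set up (k + 2)·f(k+1) − (k + 2)·f(k) − (1) = 0.
deg f ≤ 0 (via 1,1,0).
Generic f = c0 gives residual -1; -1 = 0 cannot hold, so t_k is not Gosper-summable.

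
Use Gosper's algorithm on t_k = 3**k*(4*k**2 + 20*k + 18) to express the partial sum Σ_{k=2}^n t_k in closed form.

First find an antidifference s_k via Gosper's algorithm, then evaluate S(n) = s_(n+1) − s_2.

Step 1: r(k) = 3*(2*k**2 + 14*k + 21)/(2*k**2 + 10*k + 9).
Normal form (A,B,C) = (3, 1, k**2 + 5*k + 9/2).
Set up (3)·f(k+1) − (1)·f(k) − (k**2 + 5*k + 9/2) = 0.
From deg A=0, deg B=0, deg C=2: d=2.
Match coefficients ⇒ f(k) = k*(k + 2)/2.
Certificate R = B(k−1)f/C = k*(k + 2)/(2*k**2 + 10*k + 9) gives s_k = 2*3**k*k*(k + 2).
s_(k+1) − s_k = 3**k*(4*k**2 + 20*k + 18) = t_k.
Telescope: S(n) = s_(n+1) − s_(2) = 6*3**n*(n**2 + 4*n + 3) − (144) = 6*3**n*n**2 + 24*3**n*n + 18*3**n - 144.

S(n) = 6*3**n*n**2 + 24*3**n*n + 18*3**n - 144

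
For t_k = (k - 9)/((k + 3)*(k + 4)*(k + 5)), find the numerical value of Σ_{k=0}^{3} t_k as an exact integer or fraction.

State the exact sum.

Σ = -15/56

t_(k+1)/t_k = (k - 8)*(k + 3)/((k - 9)*(k + 6)).
A = k + 3, B = k + 6, C = k - 9.
Set up (k + 3)·f(k+1) − (k + 5)·f(k) − (k - 9) = 0.
Degrees (1,1,1) ⇒ d ≤ 2.
A polynomial solution: f(k) = -k*(k + 11)/4.
R(k) = B(k−1)·f(k)/C(k) = -k*(k + 5)*(k + 11)/(4*(k - 9)); s_k = R·t_k = k*(-k - 11)/(4*(k + 3)*(k + 4)).
Verify: (k - 9)/(k**3 + 12*k**2 + 47*k + 60) matches t_k.
Σ_(k=0)^(3) t_k = s_(4) − s_(0) = -15/56 − (0) = -15/56.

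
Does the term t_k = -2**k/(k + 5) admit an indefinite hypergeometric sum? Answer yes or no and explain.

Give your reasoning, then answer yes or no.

No; the degree bound rules out any f.

Ratio r(k) = 2*(k + 5)/(k + 6).
So A=2*k + 10 and B=k + 6, with C=1.
f must satisfy (2*k + 10)·f(k+1) − (k + 5)·f(k) = 1.
d = -1 from the (1,1,0) case.
Negative degree bound (-1): no f exists, t_k not Gosper-summable.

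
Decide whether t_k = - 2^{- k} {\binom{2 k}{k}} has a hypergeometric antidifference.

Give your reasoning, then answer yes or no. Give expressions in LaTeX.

No — negative degree bound, so no certificate f.

r(k) = (2*k + 1)/(k + 1) after simplifying.
Take A(k)=2*k + 1, B(k)=k + 1, C(k)=1.
f must satisfy (2*k + 1)·f(k+1) − (k)·f(k) = 1.
d = -1 from the (1,1,0) case.
Bound -1 < 0, so the key equation has no polynomial solution.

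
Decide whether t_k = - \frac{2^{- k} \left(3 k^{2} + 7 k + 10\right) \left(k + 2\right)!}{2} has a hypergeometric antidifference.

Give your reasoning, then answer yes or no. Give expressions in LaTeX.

Yes. s_k = - 2^{- k} \left(3 k + 1\right) \left(k + 2\right)!.

r(k) = (k + 3)*(7*k + 3*(k + 1)**2 + 17)/(2*(3*k**2 + 7*k + 10)) after simplifying.
So A=k/2 + 3/2 and B=1, with C=k**2 + 7*k/3 + 10/3.
Key eq: (k/2 + 3/2)·f(k+1) = (1)·f(k) + (k**2 + 7*k/3 + 10/3).
Bound: deg f ≤ 1.
Coefficient equations give f(k) = 2*(3*k + 1)/3.
R(k) = B(k−1)·f(k)/C(k) = 2*(3*k + 1)/(3*k**2 + 7*k + 10); s_k = R·t_k = -(3*k + 1)*factorial(k + 2)/2**k.
Δs = -(3*k**2 + 7*k + 10)*factorial(k + 2)/(2*2**k), as required.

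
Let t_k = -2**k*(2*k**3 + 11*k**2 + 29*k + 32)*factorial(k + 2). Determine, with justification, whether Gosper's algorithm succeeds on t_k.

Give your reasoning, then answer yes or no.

Yes. s_k = -2**k*(k**2 + k + 4)*factorial(k + 2).

t_(k+1)/t_k = 2*(2*k**4 + 23*k**3 + 108*k**2 + 245*k + 222)/(2*k**3 + 11*k**2 + 29*k + 32).
So A=2*k + 6 and B=1, with C=k**3 + 11*k**2/2 + 29*k/2 + 16.
Need (2*k + 6)·f(k+1) − (1)·f(k) = k**3 + 11*k**2/2 + 29*k/2 + 16.
Bound: deg f ≤ 2.
A polynomial solution: f(k) = (k**2 + k + 4)/2.
Certificate R = B(k−1)f/C = (k**2 + k + 4)/(2*k**3 + 11*k**2 + 29*k + 32) gives s_k = -2**k*(k**2 + k + 4)*factorial(k + 2).
s_(k+1) − s_k = -2**k*(2*k**3 + 11*k**2 + 29*k + 32)*factorial(k + 2) = t_k.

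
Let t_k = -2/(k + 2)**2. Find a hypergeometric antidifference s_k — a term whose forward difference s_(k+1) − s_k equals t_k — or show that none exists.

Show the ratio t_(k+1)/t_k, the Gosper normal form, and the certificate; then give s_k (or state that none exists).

Ratio r(k) = (k + 2)**2/(k + 3)**2.
Normal form (A,B,C) = (k**2 + 4*k + 4, k**2 + 6*k + 9, 1).
f must satisfy (k**2 + 4*k + 4)·f(k+1) − (k**2 + 4*k + 4)·f(k) = 1.
d = 0 from the (2,2,0) case.
Put f(k) = c0: A·f(k+1) − B(k−1)·f(k) − C = -1; need -1 = 0 — inconsistent ⇒ no f, not summable.

no hypergeometric antidifference exists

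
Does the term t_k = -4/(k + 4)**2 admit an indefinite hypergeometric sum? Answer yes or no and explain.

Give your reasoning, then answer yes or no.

Ratio r(k) = (k + 4)**2/(k + 5)**2.
Factor: A=k**2 + 8*k + 16; B=k**2 + 10*k + 25; C=1.
f must satisfy (k**2 + 8*k + 16)·f(k+1) − (k**2 + 8*k + 16)·f(k) = 1.
Degrees (2,2,0) ⇒ d ≤ 0.
Write f(k) = c0. Then LHS − RHS = -1, requiring -1 = 0: contradictory. No certificate.

No — t_k has no hypergeometric antidifference.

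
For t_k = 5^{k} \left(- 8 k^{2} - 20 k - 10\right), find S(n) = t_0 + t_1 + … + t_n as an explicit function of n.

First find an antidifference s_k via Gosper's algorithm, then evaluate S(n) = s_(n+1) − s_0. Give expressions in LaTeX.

Step 1: r(k) = 5*(4*k**2 + 18*k + 19)/(4*k**2 + 10*k + 5).
Normal form (A,B,C) = (5, 1, k**2 + 5*k/2 + 5/4).
f must satisfy (5)·f(k+1) − (1)·f(k) = k**2 + 5*k/2 + 5/4.
Bound: deg f ≤ 2.
A polynomial solution: f(k) = k**2/4.
Get s_k = R·t_k = -2*5**k*k**2 with R(k) = B(k−1)f(k)/C(k) = k**2/(4*k**2 + 10*k + 5).
Check: Δs_k = 2*5**k*(k**2 - 5*(k + 1)**2). ✓
Σ_(k=0)^n t_k = s_(n+1) − s_(0) = (10*5**n*(-n**2 - 2*n - 1)) − (0), i.e. 10*5**n*(-n**2 - 2*n - 1).

S(n) = 10 \cdot 5^{n} \left(- n^{2} - 2 n - 1\right)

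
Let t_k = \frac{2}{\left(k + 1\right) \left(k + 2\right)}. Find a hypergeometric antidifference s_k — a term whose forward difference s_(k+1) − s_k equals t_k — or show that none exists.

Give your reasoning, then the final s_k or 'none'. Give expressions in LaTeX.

s_k = \frac{2 k}{k + 1}

The ratio is (k + 1)/(k + 3).
Take A(k)=k + 1, B(k)=k + 3, C(k)=1.
f must satisfy (k + 1)·f(k+1) − (k + 2)·f(k) = 1.
d = 1 from the (1,1,0) case.
Coefficient equations give f(k) = k.
Then R = B(k−1)f/C = k*(k + 2), so s_k = R(k)·t_k = 2*k/(k + 1).
Check: Δs_k = 2/(k**2 + 3*k + 2). ✓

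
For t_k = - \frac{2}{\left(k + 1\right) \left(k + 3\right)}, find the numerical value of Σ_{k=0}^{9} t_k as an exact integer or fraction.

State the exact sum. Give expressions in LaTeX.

Σ = -175/132

t_(k+1)/t_k = (k + 1)*(k + 3)/((k + 2)*(k + 4)).
So A=k + 1 and B=k + 4, with C=k + 2.
f must satisfy (k + 1)·f(k+1) − (k + 3)·f(k) = k + 2.
d = 2 from the (1,1,1) case.
Solving with deg f ≤ 2: f(k) = k*(3*k + 5)/4.
Then R = B(k−1)f/C = k*(k + 3)*(3*k + 5)/(4*(k + 2)), so s_k = R(k)·t_k = k*(-3*k - 5)/(2*(k + 1)*(k + 2)).
Δs = -2/(k**2 + 4*k + 3), as required.
Σ_(k=0)^(9) t_k = s_(10) − s_(0) = -175/132 − (0) = -175/132.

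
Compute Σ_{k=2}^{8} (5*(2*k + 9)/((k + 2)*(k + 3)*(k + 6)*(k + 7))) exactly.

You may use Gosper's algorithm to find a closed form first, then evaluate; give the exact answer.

Σ = 133/1056

The ratio is (k + 2)*(k + 6)*(2*k + 11)/((k + 4)*(k + 8)*(2*k + 9)).
So A=k + 2 and B=k + 8, with C=k**3 + 27*k**2/2 + 121*k/2 + 90.
Set up (k + 2)·f(k+1) − (k + 7)·f(k) − (k**3 + 27*k**2/2 + 121*k/2 + 90) = 0.
Bound: deg f ≤ 5.
Solving with deg f ≤ 5: f(k) = k*(k + 3)*(k + 4)*(k + 5)*(k + 8)/24.
So s_k = (B(k−1)f/C)·t_k = (k*(k + 3)*(k + 7)*(k + 8)/(12*(2*k + 9)))·t_k = 5*k*(k + 8)/(12*(k**2 + 8*k + 12)).
Check: Δs_k = 5*(2*k + 9)/(k**4 + 18*k**3 + 113*k**2 + 288*k + 252). ✓
Sum = s_(9) − s_(2); s_(9) = 17/44, s_(2) = 25/96 ⇒ 133/1056.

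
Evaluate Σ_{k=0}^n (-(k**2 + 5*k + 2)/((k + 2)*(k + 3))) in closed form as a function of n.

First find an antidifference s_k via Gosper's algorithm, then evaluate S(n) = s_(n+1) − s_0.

r(k) = (k + 2)*(5*k + (k + 1)**2 + 7)/((k + 4)*(k**2 + 5*k + 2)) after simplifying.
Normal form (A,B,C) = (k + 2, k + 4, k**2 + 5*k + 2).
Need (k + 2)·f(k+1) − (k + 3)·f(k) = k**2 + 5*k + 2.
deg f ≤ 2 (via 1,1,2).
Coefficient equations give f(k) = k**2.
R(k) = B(k−1)·f(k)/C(k) = k**2*(k + 3)/(k**2 + 5*k + 2); s_k = R·t_k = -k**2/(k + 2).
Verify: (-k**2 - 5*k - 2)/(k**2 + 5*k + 6) matches t_k.
Evaluate: s_(n+1) = (-n**2 - 2*n - 1)/(n + 3); subtract s_(0) = 0 ⇒ S(n) = (-n**2 - 2*n - 1)/(n + 3).

S(n) = (-n**2 - 2*n - 1)/(n + 3)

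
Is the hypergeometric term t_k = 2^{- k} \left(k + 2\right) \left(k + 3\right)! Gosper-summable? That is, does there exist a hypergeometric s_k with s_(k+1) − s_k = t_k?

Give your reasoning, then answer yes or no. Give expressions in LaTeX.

Yes. s_k = 2^{1 - k} \left(k + 3\right)!.

t_(k+1)/t_k = (k + 3)*(k + 4)/(2*(k + 2)).
Normal form (A,B,C) = (k/2 + 2, 1, k + 2).
Need (k/2 + 2)·f(k+1) − (1)·f(k) = k + 2.
d = 0 from the (1,0,1) case.
A polynomial solution: f(k) = 2.
So s_k = (B(k−1)f/C)·t_k = (2/(k + 2))·t_k = 2**(1 - k)*factorial(k + 3).
Check: Δs_k = (k + 2)*factorial(k + 3)/2**k. ✓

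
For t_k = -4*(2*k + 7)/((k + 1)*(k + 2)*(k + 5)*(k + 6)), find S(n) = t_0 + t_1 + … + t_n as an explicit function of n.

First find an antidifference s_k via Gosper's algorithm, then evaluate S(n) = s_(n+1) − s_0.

S(n) = 4*(-n**2 - 8*n - 7)/(5*(n**2 + 8*n + 12))

Compute t_(k+1)/t_k: get (k + 1)*(k + 5)*(2*k + 9)/((k + 3)*(k + 7)*(2*k + 7)).
Take A(k)=k + 1, B(k)=k + 7, C(k)=k**3 + 21*k**2/2 + 73*k/2 + 42.
Set up (k + 1)·f(k+1) − (k + 6)·f(k) − (k**3 + 21*k**2/2 + 73*k/2 + 42) = 0.
deg f ≤ 5 (via 1,1,3).
A polynomial solution: f(k) = k*(k + 2)*(k + 3)*(k + 4)*(k + 6)/10.
R(k) = B(k−1)·f(k)/C(k) = k*(k + 2)*(k + 6)**2/(5*(2*k + 7)); s_k = R·t_k = 4*k*(-k - 6)/(5*(k**2 + 6*k + 5)).
Verify: 4*(-2*k - 7)/(k**4 + 14*k**3 + 65*k**2 + 112*k + 60) matches t_k.
Evaluate: s_(n+1) = 4*(-n**2 - 8*n - 7)/(5*(n**2 + 8*n + 12)); subtract s_(0) = 0 ⇒ S(n) = 4*(-n**2 - 8*n - 7)/(5*(n**2 + 8*n + 12)).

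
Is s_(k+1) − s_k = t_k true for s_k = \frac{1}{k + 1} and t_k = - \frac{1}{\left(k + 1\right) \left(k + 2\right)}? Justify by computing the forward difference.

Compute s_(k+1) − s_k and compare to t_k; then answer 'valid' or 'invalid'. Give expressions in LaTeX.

Valid — Δs_k = t_k.

s_(k+1) = 1/(k + 2)
s_(k+1) − s_k = -1/((k + 1)*(k + 2))
(s_(k+1) − s_k) − t_k = 0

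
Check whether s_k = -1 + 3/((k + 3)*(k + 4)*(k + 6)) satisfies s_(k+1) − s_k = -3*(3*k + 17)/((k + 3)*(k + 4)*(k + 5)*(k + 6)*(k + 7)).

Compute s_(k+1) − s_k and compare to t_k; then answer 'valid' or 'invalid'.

s_(k+1) = -1 + 3/((k + 4)*(k + 5)*(k + 7))
s_(k+1) − s_k = 3*(-3*k - 17)/(k**5 + 25*k**4 + 245*k**3 + 1175*k**2 + 2754*k + 2520)
(s_(k+1) − s_k) − t_k = 0

valid; difference matches t_k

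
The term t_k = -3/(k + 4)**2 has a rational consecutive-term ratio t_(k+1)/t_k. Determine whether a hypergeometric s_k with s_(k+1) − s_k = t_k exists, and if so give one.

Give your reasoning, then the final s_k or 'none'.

no hypergeometric antidifference exists

Step 1: r(k) = (k + 4)**2/(k + 5)**2.
Take A(k)=k**2 + 8*k + 16, B(k)=k**2 + 10*k + 25, C(k)=1.
f must satisfy (k**2 + 8*k + 16)·f(k+1) − (k**2 + 8*k + 16)·f(k) = 1.
Bound: deg f ≤ 0.
Generic f = c0 gives residual -1; -1 = 0 cannot hold, so t_k is not Gosper-summable.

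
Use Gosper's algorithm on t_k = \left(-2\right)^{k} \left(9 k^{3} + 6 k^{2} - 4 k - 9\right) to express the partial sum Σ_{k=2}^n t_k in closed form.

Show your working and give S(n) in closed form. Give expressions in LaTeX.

S(n) = 6 \left(-2\right)^{n} n^{3} + 10 \left(-2\right)^{n} n^{2} - 2 \left(-2\right)^{n} n - 8 \left(-2\right)^{n} + 12

t_(k+1)/t_k = 2*(-9*k**3 - 33*k**2 - 35*k - 2)/(9*k**3 + 6*k**2 - 4*k - 9).
Factor: A=-2; B=1; C=k**3 + 2*k**2/3 - 4*k/9 - 1.
Set up (-2)·f(k+1) − (1)·f(k) − (k**3 + 2*k**2/3 - 4*k/9 - 1) = 0.
d = 3 from the (0,0,3) case.
Match coefficients ⇒ f(k) = -(3*k**3 - 4*k**2 - 2*k - 1)/9.
So s_k = (B(k−1)f/C)·t_k = (-(3*k**3 - 4*k**2 - 2*k - 1)/(9*k**3 + 6*k**2 - 4*k - 9))·t_k = (-2)**k*(-3*k**3 + 4*k**2 + 2*k + 1).
s_(k+1) − s_k = (-2)**k*(9*k**3 + 6*k**2 - 4*k - 9) = t_k.
Evaluate: s_(n+1) = (-2)**(n + 1)*(-3*n**3 - 5*n**2 + n + 4); subtract s_(2) = -12 ⇒ S(n) = 6*(-2)**n*n**3 + 10*(-2)**n*n**2 - 2*(-2)**n*n - 8*(-2)**n + 12.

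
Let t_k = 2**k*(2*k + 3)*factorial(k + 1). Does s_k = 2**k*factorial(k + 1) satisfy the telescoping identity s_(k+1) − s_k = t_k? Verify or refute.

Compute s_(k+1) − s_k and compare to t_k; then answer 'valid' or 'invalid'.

valid; difference matches t_k

s_(k+1) = 2**(k + 1)*factorial(k + 2)
s_(k+1) − s_k = 2**k*(2*k + 3)*factorial(k + 1)
(s_(k+1) − s_k) − t_k = 0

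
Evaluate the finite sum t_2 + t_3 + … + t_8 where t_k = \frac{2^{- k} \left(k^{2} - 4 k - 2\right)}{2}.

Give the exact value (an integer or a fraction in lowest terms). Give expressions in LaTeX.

r(k) = (k**2 - 2*k - 5)/(2*(k**2 - 4*k - 2)) after simplifying.
Normal form (A,B,C) = (1/2, 1, k**2 - 4*k - 2).
Set up (1/2)·f(k+1) − (1)·f(k) − (k**2 - 4*k - 2) = 0.
From deg A=0, deg B=0, deg C=2: d=2.
Solve for f: f(k) = -2*(k - 3)*(k + 1) (degree 2 ≤ 2).
Certificate R = B(k−1)f/C = -2*(k - 3)*(k + 1)/(k**2 - 4*k - 2) gives s_k = (-k**2 + 2*k + 3)/2**k.
s_(k+1) − s_k = (k**2 - 4*k - 2)/(2*2**k) = t_k.
Sum = s_(9) − s_(2); s_(9) = -15/128, s_(2) = 3/4 ⇒ -111/128.

Σ = -111/128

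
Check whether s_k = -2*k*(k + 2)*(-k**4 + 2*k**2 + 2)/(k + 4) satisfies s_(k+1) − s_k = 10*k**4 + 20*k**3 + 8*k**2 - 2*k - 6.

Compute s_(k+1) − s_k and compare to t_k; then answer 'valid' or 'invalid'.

s_(k+1) = -2*(k + 1)*(k + 3)*(-(k + 1)**4 + 2*(k + 1)**2 + 2)/(k + 5)
s_(k+1) − s_k = 2*(5*k**6 + 47*k**5 + 134*k**4 + 143*k**3 + 38*k**2 - 37*k - 36)/(k**2 + 9*k + 20)
(s_(k+1) − s_k) − t_k = 4*(-4*k**5 - 30*k**4 - 46*k**3 - 15*k**2 + 5*k + 12)/(k**2 + 9*k + 20)

Invalid: residual 4*(-4*k**5 - 30*k**4 - 46*k**3 - 15*k**2 + 5*k + 12)/(k**2 + 9*k + 20) ≠ 0.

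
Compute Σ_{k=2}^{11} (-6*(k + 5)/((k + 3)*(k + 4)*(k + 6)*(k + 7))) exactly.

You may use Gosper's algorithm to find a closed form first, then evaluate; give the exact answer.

The ratio is (k + 3)*(k + 6)**2/((k + 5)**2*(k + 8)).
Normal form (A,B,C) = (k + 3, k + 8, k**2 + 10*k + 25).
Key eq: (k + 3)·f(k+1) = (k + 7)·f(k) + (k**2 + 10*k + 25).
Degrees (1,1,2) ⇒ d ≤ 4.
Solve for f: f(k) = k*(k + 4)*(k + 5)*(k + 9)/36 (degree 4 ≤ 4).
Then R = B(k−1)f/C = k*(k + 4)*(k + 7)*(k + 9)/(36*(k + 5)), so s_k = R(k)·t_k = k*(-k - 9)/(6*(k**2 + 9*k + 18)).
Verify: 6*(-k - 5)/(k**4 + 20*k**3 + 145*k**2 + 450*k + 504) matches t_k.
Σ_(k=2)^(11) t_k = s_(12) − s_(2) = -7/45 − (-11/120) = -23/360.

Σ = -23/360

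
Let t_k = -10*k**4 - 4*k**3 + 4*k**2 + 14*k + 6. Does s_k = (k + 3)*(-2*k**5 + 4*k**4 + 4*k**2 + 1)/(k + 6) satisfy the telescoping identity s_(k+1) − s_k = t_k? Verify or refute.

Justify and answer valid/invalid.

s_(k+1) = (k + 4)*(-2*(k + 1)**5 + 4*(k + 1)**4 + 4*(k + 1)**2 + 1)/(k + 7)
s_(k+1) − s_k = (-10*k**6 - 110*k**5 - 264*k**4 - 42*k**3 + 254*k**2 + 396*k + 147)/(k**2 + 13*k + 42)
(s_(k+1) − s_k) − t_k = 3*(8*k**5 + 68*k**4 + 20*k**3 - 34*k**2 - 90*k - 35)/(k**2 + 13*k + 42)

Invalid: residual 3*(8*k**5 + 68*k**4 + 20*k**3 - 34*k**2 - 90*k - 35)/(k**2 + 13*k + 42) ≠ 0.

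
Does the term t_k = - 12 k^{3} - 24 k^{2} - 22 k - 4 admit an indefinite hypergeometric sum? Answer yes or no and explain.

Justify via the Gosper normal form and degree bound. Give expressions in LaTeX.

The ratio is (6*k**3 + 30*k**2 + 53*k + 31)/(6*k**3 + 12*k**2 + 11*k + 2).
Gosper form: A/B · C(k+1)/C(k) with A=1, B=1, C=k**3 + 2*k**2 + 11*k/6 + 1/3.
Solve (1)·f(k+1) − (1)·f(k) = k**3 + 2*k**2 + 11*k/6 + 1/3.
deg f ≤ 4 (via 0,0,3).
A polynomial solution: f(k) = k*(3*k**3 + 2*k**2 + 2*k - 3)/12.
R(k) = B(k−1)·f(k)/C(k) = k*(3*k**3 + 2*k**2 + 2*k - 3)/(2*(6*k**3 + 12*k**2 + 11*k + 2)); s_k = R·t_k = k*(-3*k**3 - 2*k**2 - 2*k + 3).
Check: Δs_k = -12*k**3 - 24*k**2 - 22*k - 4. ✓

Yes. s_k = k \left(- 3 k^{3} - 2 k^{2} - 2 k + 3\right).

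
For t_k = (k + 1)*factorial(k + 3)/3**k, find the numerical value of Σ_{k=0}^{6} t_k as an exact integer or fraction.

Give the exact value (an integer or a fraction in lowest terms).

Σ = 44638/9

t_(k+1)/t_k = (k + 2)*(k + 4)/(3*(k + 1)).
Take A(k)=k/3 + 4/3, B(k)=1, C(k)=k + 1.
Need (k/3 + 4/3)·f(k+1) − (1)·f(k) = k + 1.
Bound: deg f ≤ 0.
Solving with deg f ≤ 0: f(k) = 3.
Certificate R = B(k−1)f/C = 3/(k + 1) gives s_k = 3**(1 - k)*factorial(k + 3).
s_(k+1) − s_k = (k + 1)*factorial(k + 3)/3**k = t_k.
Sum = s_(7) − s_(0); s_(7) = 44800/9, s_(0) = 18 ⇒ 44638/9.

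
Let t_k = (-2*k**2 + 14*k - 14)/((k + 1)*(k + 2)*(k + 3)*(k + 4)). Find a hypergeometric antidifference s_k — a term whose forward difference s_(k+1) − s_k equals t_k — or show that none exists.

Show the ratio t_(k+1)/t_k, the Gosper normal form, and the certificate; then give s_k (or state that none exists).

t_(k+1)/t_k = -(k + 1)*(7*k - (k + 1)**2)/((k + 5)*(k**2 - 7*k + 7)).
Factor: A=k + 1; B=k + 5; C=k**2 - 7*k + 7.
f must satisfy (k + 1)·f(k+1) − (k + 4)·f(k) = k**2 - 7*k + 7.
deg f ≤ 3 (via 1,1,2).
Solving with deg f ≤ 3: f(k) = k*(k**2 + 3*k + 17)/3.
Certificate R = B(k−1)f/C = k*(k + 4)*(k**2 + 3*k + 17)/(3*(k**2 - 7*k + 7)) gives s_k = -2*k*(k**2 + 3*k + 17)/(3*(k + 1)*(k + 2)*(k + 3)).
Verify: 2*(-k**2 + 7*k - 7)/(k**4 + 10*k**3 + 35*k**2 + 50*k + 24) matches t_k.

s_k = -2*k*(k**2 + 3*k + 17)/(3*(k + 1)*(k + 2)*(k + 3))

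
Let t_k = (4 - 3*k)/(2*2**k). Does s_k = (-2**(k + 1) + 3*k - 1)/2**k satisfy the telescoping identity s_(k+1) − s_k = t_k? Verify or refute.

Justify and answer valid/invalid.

s_(k+1) = (-4*2**k + 3*k + 2)/(2*2**k)
s_(k+1) − s_k = (4 - 3*k)/(2*2**k)
(s_(k+1) − s_k) − t_k = 0

valid (s_(k+1) − s_k reduces to t_k)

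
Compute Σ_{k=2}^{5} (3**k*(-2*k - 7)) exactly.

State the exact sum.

Σ = -5796

Compute t_(k+1)/t_k: get 3*(2*k + 9)/(2*k + 7).
A = 3, B = 1, C = k + 7/2.
Set up (3)·f(k+1) − (1)·f(k) − (k + 7/2) = 0.
deg f ≤ 1 (via 0,0,1).
Solve for f: f(k) = (k + 2)/2 (degree 1 ≤ 1).
Then R = B(k−1)f/C = (k + 2)/(2*k + 7), so s_k = R(k)·t_k = 3**k*(-k - 2).
s_(k+1) − s_k = 3**k*(-2*k - 7) = t_k.
Evaluate s at k=6 and k=2: -5832 and -36; difference -5796.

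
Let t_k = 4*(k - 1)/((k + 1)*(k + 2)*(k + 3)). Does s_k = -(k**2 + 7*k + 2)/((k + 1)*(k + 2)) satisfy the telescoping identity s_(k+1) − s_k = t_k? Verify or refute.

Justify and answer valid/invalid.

s_(k+1) = (-7*k - (k + 1)**2 - 9)/((k + 2)*(k + 3))
s_(k+1) − s_k = 4*(k - 1)/(k**3 + 6*k**2 + 11*k + 6)
(s_(k+1) − s_k) − t_k = 0

Valid: the claim telescopes to t_k.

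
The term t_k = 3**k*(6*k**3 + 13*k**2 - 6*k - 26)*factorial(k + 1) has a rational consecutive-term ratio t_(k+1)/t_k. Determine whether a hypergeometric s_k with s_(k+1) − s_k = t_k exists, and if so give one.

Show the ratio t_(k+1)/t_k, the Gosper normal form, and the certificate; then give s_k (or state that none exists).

t_(k+1)/t_k = 3*(6*k**4 + 43*k**3 + 100*k**2 + 63*k - 26)/(6*k**3 + 13*k**2 - 6*k - 26).
Gosper form: A/B · C(k+1)/C(k) with A=3*k + 6, B=1, C=k**3 + 13*k**2/6 - k - 13/3.
Solve (3*k + 6)·f(k+1) − (1)·f(k) = k**3 + 13*k**2/6 - k - 13/3.
From deg A=1, deg B=0, deg C=3: d=2.
A polynomial solution: f(k) = (2*k**2 - 3*k - 4)/6.
So s_k = (B(k−1)f/C)·t_k = ((2*k**2 - 3*k - 4)/(6*k**3 + 13*k**2 - 6*k - 26))·t_k = 3**k*(2*k**2 - 3*k - 4)*factorial(k + 1).
Check: Δs_k = 3**k*(6*k**3 + 13*k**2 - 6*k - 26)*factorial(k + 1). ✓

s_k = 3**k*(2*k**2 - 3*k - 4)*factorial(k + 1)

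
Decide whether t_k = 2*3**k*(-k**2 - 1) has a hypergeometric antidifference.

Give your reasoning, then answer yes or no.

Compute t_(k+1)/t_k: get 3*((k + 1)**2 + 1)/(k**2 + 1).
Normal form (A,B,C) = (3, 1, k**2 + 1).
Solve (3)·f(k+1) − (1)·f(k) = k**2 + 1.
Degrees (0,0,2) ⇒ d ≤ 2.
Coefficient equations give f(k) = (k**2 - 3*k + 4)/2.
R(k) = B(k−1)·f(k)/C(k) = (k**2 - 3*k + 4)/(2*(k**2 + 1)); s_k = R·t_k = 3**k*(-k**2 + 3*k - 4).
Check: Δs_k = 2*3**k*(-k**2 - 1). ✓

Yes. s_k = 3**k*(-k**2 + 3*k - 4).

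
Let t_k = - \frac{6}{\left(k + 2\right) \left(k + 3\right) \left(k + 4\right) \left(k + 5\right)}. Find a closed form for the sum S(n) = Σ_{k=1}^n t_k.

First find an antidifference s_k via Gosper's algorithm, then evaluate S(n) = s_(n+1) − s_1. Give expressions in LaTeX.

The ratio is (k + 2)/(k + 6).
Normal form (A,B,C) = (k + 2, k + 6, 1).
Set up (k + 2)·f(k+1) − (k + 5)·f(k) − (1) = 0.
From deg A=1, deg B=1, deg C=0: d=3.
Solve for f: f(k) = k*(k**2 + 9*k + 26)/72 (degree 3 ≤ 3).
Get s_k = R·t_k = k*(-k**2 - 9*k - 26)/(12*(k + 2)*(k + 3)*(k + 4)) with R(k) = B(k−1)f(k)/C(k) = k*(k + 5)*(k**2 + 9*k + 26)/72.
Check: Δs_k = -6/(k**4 + 14*k**3 + 71*k**2 + 154*k + 120). ✓
Evaluate: s_(n+1) = (-n**3 - 12*n**2 - 47*n - 36)/(12*(n**3 + 12*n**2 + 47*n + 60)); subtract s_(1) = -1/20 ⇒ S(n) = n*(-n**2 - 12*n - 47)/(30*(n**3 + 12*n**2 + 47*n + 60)).

S(n) = \frac{n \left(- n^{2} - 12 n - 47\right)}{30 \left(n^{3} + 12 n^{2} + 47 n + 60\right)}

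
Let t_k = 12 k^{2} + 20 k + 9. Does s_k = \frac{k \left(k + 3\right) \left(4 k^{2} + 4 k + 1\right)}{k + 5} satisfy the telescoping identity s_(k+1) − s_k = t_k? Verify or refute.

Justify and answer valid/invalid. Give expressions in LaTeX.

Invalid: residual \frac{2 \left(- 8 k^{3} - 76 k^{2} - 108 k - 45\right)}{k^{2} + 11 k + 30} ≠ 0.

s_(k+1) = (k + 1)*(k + 4)*(4*k + 4*(k + 1)**2 + 5)/(k + 6)
s_(k+1) − s_k = (12*k**4 + 136*k**3 + 437*k**2 + 483*k + 180)/(k**2 + 11*k + 30)
(s_(k+1) − s_k) − t_k = 2*(-8*k**3 - 76*k**2 - 108*k - 45)/(k**2 + 11*k + 30)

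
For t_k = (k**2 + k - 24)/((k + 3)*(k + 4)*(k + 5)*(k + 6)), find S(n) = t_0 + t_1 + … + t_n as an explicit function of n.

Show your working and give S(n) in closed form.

The ratio is (k + 3)*(k + (k + 1)**2 - 23)/((k + 7)*(k**2 + k - 24)).
Gosper form: A/B · C(k+1)/C(k) with A=k + 3, B=k + 7, C=k**2 + k - 24.
Solve (k + 3)·f(k+1) − (k + 6)·f(k) = k**2 + k - 24.
Degrees (1,1,2) ⇒ d ≤ 3.
A polynomial solution: f(k) = -k*(k**2 + 32*k + 127)/20.
R(k) = B(k−1)·f(k)/C(k) = -k*(k + 6)*(k**2 + 32*k + 127)/(20*(k**2 + k - 24)); s_k = R·t_k = k*(-k**2 - 32*k - 127)/(20*(k + 3)*(k + 4)*(k + 5)).
Check: Δs_k = (k**2 + k - 24)/(k**4 + 18*k**3 + 119*k**2 + 342*k + 360). ✓
s_(n+1) = (-n**3 - 35*n**2 - 194*n - 160)/(20*(n**3 + 15*n**2 + 74*n + 120)) and s_(0) = 0, so S(n) = (-n**3 - 35*n**2 - 194*n - 160)/(20*(n**3 + 15*n**2 + 74*n + 120)).

S(n) = (-n**3 - 35*n**2 - 194*n - 160)/(20*(n**3 + 15*n**2 + 74*n + 120))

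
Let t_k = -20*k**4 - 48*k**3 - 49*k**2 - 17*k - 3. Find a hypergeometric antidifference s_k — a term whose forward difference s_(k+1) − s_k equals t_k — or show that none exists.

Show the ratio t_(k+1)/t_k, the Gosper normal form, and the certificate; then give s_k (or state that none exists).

Compute t_(k+1)/t_k: get (20*k**4 + 128*k**3 + 313*k**2 + 339*k + 137)/(20*k**4 + 48*k**3 + 49*k**2 + 17*k + 3).
So A=1 and B=1, with C=k**4 + 12*k**3/5 + 49*k**2/20 + 17*k/20 + 3/20.
f must satisfy (1)·f(k+1) − (1)·f(k) = k**4 + 12*k**3/5 + 49*k**2/20 + 17*k/20 + 3/20.
Bound: deg f ≤ 5.
Solving with deg f ≤ 5: f(k) = k*(4*k**4 + 2*k**3 - k**2 - 4*k + 2)/20.
R(k) = B(k−1)·f(k)/C(k) = k*(4*k**4 + 2*k**3 - k**2 - 4*k + 2)/(20*k**4 + 48*k**3 + 49*k**2 + 17*k + 3); s_k = R·t_k = k*(-4*k**4 - 2*k**3 + k**2 + 4*k - 2).
Check: Δs_k = -20*k**4 - 48*k**3 - 49*k**2 - 17*k - 3. ✓

s_k = k*(-4*k**4 - 2*k**3 + k**2 + 4*k - 2)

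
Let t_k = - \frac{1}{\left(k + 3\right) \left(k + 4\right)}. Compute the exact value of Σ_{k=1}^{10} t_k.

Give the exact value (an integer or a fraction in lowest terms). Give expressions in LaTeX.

Σ = -5/28

Step 1: r(k) = (k + 3)/(k + 5).
Take A(k)=k + 3, B(k)=k + 5, C(k)=1.
Key eq: (k + 3)·f(k+1) = (k + 4)·f(k) + (1).
Bound: deg f ≤ 1.
A polynomial solution: f(k) = k/3.
Then R = B(k−1)f/C = k*(k + 4)/3, so s_k = R(k)·t_k = -k/(3*k + 9).
Verify: -1/(k**2 + 7*k + 12) matches t_k.
Sum = s_(11) − s_(1); s_(11) = -11/42, s_(1) = -1/12 ⇒ -5/28.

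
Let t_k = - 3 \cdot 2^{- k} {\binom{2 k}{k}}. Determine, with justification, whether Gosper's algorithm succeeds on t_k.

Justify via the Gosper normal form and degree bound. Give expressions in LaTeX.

No. Not Gosper-summable.

Ratio r(k) = (2*k + 1)/(k + 1).
Gosper form: A/B · C(k+1)/C(k) with A=2*k + 1, B=k + 1, C=1.
Set up (2*k + 1)·f(k+1) − (k)·f(k) − (1) = 0.
From deg A=1, deg B=1, deg C=0: d=-1.
deg f ≤ -1 is impossible — no certificate.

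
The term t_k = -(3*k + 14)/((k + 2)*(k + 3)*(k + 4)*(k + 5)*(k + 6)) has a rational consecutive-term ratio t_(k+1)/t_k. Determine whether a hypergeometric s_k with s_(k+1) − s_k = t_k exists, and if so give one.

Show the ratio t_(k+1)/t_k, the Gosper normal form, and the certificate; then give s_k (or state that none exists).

The ratio is (k + 2)*(3*k + 17)/((k + 7)*(3*k + 14)).
So A=k + 2 and B=k + 7, with C=k + 14/3.
f must satisfy (k + 2)·f(k+1) − (k + 6)·f(k) = k + 14/3.
Degrees (1,1,1) ⇒ d ≤ 4.
Solve for f: f(k) = k*(k + 4)*(k**2 + 10*k + 31)/90 (degree 4 ≤ 4).
So s_k = (B(k−1)f/C)·t_k = (k*(k + 4)*(k + 6)*(k**2 + 10*k + 31)/(30*(3*k + 14)))·t_k = k*(-k**2 - 10*k - 31)/(30*(k**3 + 10*k**2 + 31*k + 30)).
Verify: (-3*k - 14)/(k**5 + 20*k**4 + 155*k**3 + 580*k**2 + 1044*k + 720) matches t_k.

s_k = k*(-k**2 - 10*k - 31)/(30*(k**3 + 10*k**2 + 31*k + 30))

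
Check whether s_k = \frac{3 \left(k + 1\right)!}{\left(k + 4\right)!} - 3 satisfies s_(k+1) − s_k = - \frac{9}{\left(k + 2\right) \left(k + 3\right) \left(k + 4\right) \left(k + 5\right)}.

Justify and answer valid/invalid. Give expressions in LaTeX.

Valid: the claim telescopes to t_k.

s_(k+1) = 3*factorial(k + 2)/factorial(k + 5) - 3
s_(k+1) − s_k = -9/((k + 2)*(k + 3)*(k + 4)*(k + 5))
(s_(k+1) − s_k) − t_k = 0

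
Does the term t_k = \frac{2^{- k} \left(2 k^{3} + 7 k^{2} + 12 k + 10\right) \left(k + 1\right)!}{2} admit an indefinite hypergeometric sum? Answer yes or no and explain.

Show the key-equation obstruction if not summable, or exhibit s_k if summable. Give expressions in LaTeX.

Yes. s_k = 2^{- k} \left(2 k^{2} + 3 k - 1\right) \left(k + 1\right)!.

r(k) = (2*k**4 + 17*k**3 + 58*k**2 + 95*k + 62)/(2*(2*k**3 + 7*k**2 + 12*k + 10)) after simplifying.
Take A(k)=k/2 + 1, B(k)=1, C(k)=k**3 + 7*k**2/2 + 6*k + 5.
Need (k/2 + 1)·f(k+1) − (1)·f(k) = k**3 + 7*k**2/2 + 6*k + 5.
d = 2 from the (1,0,3) case.
Solve for f: f(k) = 2*k**2 + 3*k - 1 (degree 2 ≤ 2).
So s_k = (B(k−1)f/C)·t_k = (2*(2*k**2 + 3*k - 1)/(2*k**3 + 7*k**2 + 12*k + 10))·t_k = (2*k**2 + 3*k - 1)*factorial(k + 1)/2**k.
s_(k+1) − s_k = (2*k**3 + 7*k**2 + 12*k + 10)*factorial(k + 1)/(2*2**k) = t_k.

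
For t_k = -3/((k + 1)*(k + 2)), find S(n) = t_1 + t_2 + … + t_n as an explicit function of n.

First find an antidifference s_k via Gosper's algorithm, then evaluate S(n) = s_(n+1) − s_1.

S(n) = -3*n/(2*n + 4)

Ratio r(k) = (k + 1)/(k + 3).
Gosper form: A/B · C(k+1)/C(k) with A=k + 1, B=k + 3, C=1.
Set up (k + 1)·f(k+1) − (k + 2)·f(k) − (1) = 0.
deg f ≤ 1 (via 1,1,0).
Coefficient equations give f(k) = k.
Certificate R = B(k−1)f/C = k*(k + 2) gives s_k = -3*k/(k + 1).
Check: Δs_k = -3/(k**2 + 3*k + 2). ✓
Σ_(k=1)^n t_k = s_(n+1) − s_(1) = (3*(-n - 1)/(n + 2)) − (-3/2), i.e. -3*n/(2*n + 4).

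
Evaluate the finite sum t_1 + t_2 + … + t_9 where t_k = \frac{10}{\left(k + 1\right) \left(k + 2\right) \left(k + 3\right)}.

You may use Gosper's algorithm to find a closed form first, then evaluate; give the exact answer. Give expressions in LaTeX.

Compute t_(k+1)/t_k: get (k + 1)/(k + 4).
A = k + 1, B = k + 4, C = 1.
f must satisfy (k + 1)·f(k+1) − (k + 3)·f(k) = 1.
Bound: deg f ≤ 2.
A polynomial solution: f(k) = k*(k + 3)/4.
Get s_k = R·t_k = 5*k*(k + 3)/(2*(k + 1)*(k + 2)) with R(k) = B(k−1)f(k)/C(k) = k*(k + 3)**2/4.
Δs = 10/(k**3 + 6*k**2 + 11*k + 6), as required.
Sum = s_(10) − s_(1); s_(10) = 325/132, s_(1) = 5/3 ⇒ 35/44.

Σ = 35/44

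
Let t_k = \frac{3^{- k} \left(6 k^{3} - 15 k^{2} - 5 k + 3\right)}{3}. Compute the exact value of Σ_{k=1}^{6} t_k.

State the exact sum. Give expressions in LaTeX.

Σ = -292/729

The ratio is (6*k**3 + 3*k**2 - 17*k - 11)/(3*(6*k**3 - 15*k**2 - 5*k + 3)).
Factor: A=1/3; B=1; C=k**3 - 5*k**2/2 - 5*k/6 + 1/2.
Set up (1/3)·f(k+1) − (1)·f(k) − (k**3 - 5*k**2/2 - 5*k/6 + 1/2) = 0.
From deg A=0, deg B=0, deg C=3: d=3.
Solve for f: f(k) = -(k - 1)*(3*k**2 - 1)/2 (degree 3 ≤ 3).
Then R = B(k−1)f/C = -3*(k - 1)*(3*k**2 - 1)/(6*k**3 - 15*k**2 - 5*k + 3), so s_k = R(k)·t_k = (-3*k**3 + 3*k**2 + k - 1)/3**k.
s_(k+1) − s_k = (6*k**3 - 15*k**2 - 5*k + 3)/(3*3**k) = t_k.
Sum = s_(7) − s_(1); s_(7) = -292/729, s_(1) = 0 ⇒ -292/729.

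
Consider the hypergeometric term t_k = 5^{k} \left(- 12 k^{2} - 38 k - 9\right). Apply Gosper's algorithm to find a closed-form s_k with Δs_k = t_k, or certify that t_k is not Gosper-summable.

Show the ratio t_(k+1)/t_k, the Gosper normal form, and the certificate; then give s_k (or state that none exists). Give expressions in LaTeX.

The ratio is 5*(12*k**2 + 62*k + 59)/(12*k**2 + 38*k + 9).
So A=5 and B=1, with C=k**2 + 19*k/6 + 3/4.
Need (5)·f(k+1) − (1)·f(k) = k**2 + 19*k/6 + 3/4.
Bound: deg f ≤ 2.
Match coefficients ⇒ f(k) = (3*k**2 + 2*k - 4)/12.
Get s_k = R·t_k = 5**k*(-3*k**2 - 2*k + 4) with R(k) = B(k−1)f(k)/C(k) = (3*k**2 + 2*k - 4)/(12*k**2 + 38*k + 9).
s_(k+1) − s_k = 5**k*(-12*k**2 - 38*k - 9) = t_k.

s_k = 5^{k} \left(- 3 k^{2} - 2 k + 4\right)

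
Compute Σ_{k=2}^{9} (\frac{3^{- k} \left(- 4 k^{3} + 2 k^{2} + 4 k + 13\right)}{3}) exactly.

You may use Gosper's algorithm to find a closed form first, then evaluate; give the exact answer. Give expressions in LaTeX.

t_(k+1)/t_k = (4*k**3 + 10*k**2 + 4*k - 15)/(3*(4*k**3 - 2*k**2 - 4*k - 13)).
Take A(k)=1/3, B(k)=1, C(k)=k**3 - k**2/2 - k - 13/4.
f must satisfy (1/3)·f(k+1) − (1)·f(k) = k**3 - k**2/2 - k - 13/4.
d = 3 from the (0,0,3) case.
Solve for f: f(k) = -3*(2*k**3 + 2*k**2 + 3*k - 3)/4 (degree 3 ≤ 3).
So s_k = (B(k−1)f/C)·t_k = (-3*(2*k**3 + 2*k**2 + 3*k - 3)/(4*k**3 - 2*k**2 - 4*k - 13))·t_k = (2*k**3 + 2*k**2 + 3*k - 3)/3**k.
Check: Δs_k = (-4*k**3 + 2*k**2 + 4*k + 13)/(3*3**k). ✓
Evaluate s at k=10 and k=2: 2227/59049 and 3; difference -174920/59049.

Σ = -174920/59049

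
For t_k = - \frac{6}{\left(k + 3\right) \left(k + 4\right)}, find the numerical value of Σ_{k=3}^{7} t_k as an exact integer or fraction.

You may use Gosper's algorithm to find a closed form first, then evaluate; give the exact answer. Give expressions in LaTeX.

r(k) = (k + 3)/(k + 5) after simplifying.
Take A(k)=k + 3, B(k)=k + 5, C(k)=1.
Need (k + 3)·f(k+1) − (k + 4)·f(k) = 1.
Degrees (1,1,0) ⇒ d ≤ 1.
Coefficient equations give f(k) = k/3.
Certificate R = B(k−1)f/C = k*(k + 4)/3 gives s_k = -2*k/(k + 3).
Check: Δs_k = -6/(k**2 + 7*k + 12). ✓
Evaluate s at k=8 and k=3: -16/11 and -1; difference -5/11.

Σ = -5/11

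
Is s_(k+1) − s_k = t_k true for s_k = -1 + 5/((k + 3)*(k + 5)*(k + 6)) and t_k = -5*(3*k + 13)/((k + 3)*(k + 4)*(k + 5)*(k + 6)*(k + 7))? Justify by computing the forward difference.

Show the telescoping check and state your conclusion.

s_(k+1) = -1 + 5/((k + 4)*(k + 6)*(k + 7))
s_(k+1) − s_k = 5*(-3*k - 13)/(k**5 + 25*k**4 + 245*k**3 + 1175*k**2 + 2754*k + 2520)
(s_(k+1) − s_k) − t_k = 0

Valid — Δs_k = t_k.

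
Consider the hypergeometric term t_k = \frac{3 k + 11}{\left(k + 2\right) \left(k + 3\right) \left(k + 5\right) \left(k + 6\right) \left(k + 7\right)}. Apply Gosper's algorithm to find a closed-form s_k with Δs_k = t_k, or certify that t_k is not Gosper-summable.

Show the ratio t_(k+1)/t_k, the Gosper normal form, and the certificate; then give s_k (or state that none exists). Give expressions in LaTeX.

The ratio is (k + 2)*(k + 5)*(3*k + 14)/((k + 4)*(k + 8)*(3*k + 11)).
Normal form (A,B,C) = (k + 2, k + 8, k**2 + 23*k/3 + 44/3).
Solve (k + 2)·f(k+1) − (k + 7)·f(k) = k**2 + 23*k/3 + 44/3.
From deg A=1, deg B=1, deg C=2: d=5.
A polynomial solution: f(k) = k*(k + 3)*(k + 4)*(k**2 + 13*k + 52)/180.
Get s_k = R·t_k = k*(k**2 + 13*k + 52)/(60*(k**3 + 13*k**2 + 52*k + 60)) with R(k) = B(k−1)f(k)/C(k) = k*(k + 3)*(k + 7)*(k**2 + 13*k + 52)/(60*(3*k + 11)).
Δs = (3*k + 11)/(k**5 + 23*k**4 + 203*k**3 + 853*k**2 + 1692*k + 1260), as required.

s_k = \frac{k \left(k^{2} + 13 k + 52\right)}{60 \left(k^{3} + 13 k^{2} + 52 k + 60\right)}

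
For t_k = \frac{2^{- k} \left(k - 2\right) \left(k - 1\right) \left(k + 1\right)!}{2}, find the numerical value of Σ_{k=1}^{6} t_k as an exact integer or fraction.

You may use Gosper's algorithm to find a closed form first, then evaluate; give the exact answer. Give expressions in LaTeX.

Σ = 948

t_(k+1)/t_k = k*(k + 2)/(2*(k - 2)).
Factor: A=k/2 + 1; B=1; C=k**2 - 3*k + 2.
Key eq: (k/2 + 1)·f(k+1) = (1)·f(k) + (k**2 - 3*k + 2).
From deg A=1, deg B=0, deg C=2: d=1.
Match coefficients ⇒ f(k) = 2*(k - 4).
Certificate R = B(k−1)f/C = 2*(k - 4)/((k - 2)*(k - 1)) gives s_k = (k - 4)*factorial(k + 1)/2**k.
Check: Δs_k = (k - 2)*(k - 1)*factorial(k + 1)/(2*2**k). ✓
Evaluate s at k=7 and k=1: 945 and -3; difference 948.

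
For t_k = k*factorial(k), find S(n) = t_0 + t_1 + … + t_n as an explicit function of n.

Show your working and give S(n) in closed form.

Compute t_(k+1)/t_k: get (k + 1)**2/k.
Normal form (A,B,C) = (k + 1, 1, k).
Key eq: (k + 1)·f(k+1) = (1)·f(k) + (k).
From deg A=1, deg B=0, deg C=1: d=0.
Coefficient equations give f(k) = 1.
Then R = B(k−1)f/C = 1/k, so s_k = R(k)·t_k = factorial(k).
Verify: k*factorial(k) matches t_k.
Σ_(k=0)^n t_k = s_(n+1) − s_(0) = (factorial(n + 1)) − (1), i.e. n*factorial(n) + factorial(n) - 1.

S(n) = n*factorial(n) + factorial(n) - 1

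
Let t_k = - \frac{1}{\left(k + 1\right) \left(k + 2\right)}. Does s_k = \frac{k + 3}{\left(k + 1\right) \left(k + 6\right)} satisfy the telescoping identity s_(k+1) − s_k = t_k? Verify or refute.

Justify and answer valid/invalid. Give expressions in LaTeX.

s_(k+1) = (k + 4)/((k + 2)*(k + 7))
s_(k+1) − s_k = (-k**2 - 7*k - 18)/(k**4 + 16*k**3 + 83*k**2 + 152*k + 84)
(s_(k+1) − s_k) − t_k = 6*(k + 4)/(k**4 + 16*k**3 + 83*k**2 + 152*k + 84)

Invalid: residual \frac{6 \left(k + 4\right)}{k^{4} + 16 k^{3} + 83 k^{2} + 152 k + 84} ≠ 0.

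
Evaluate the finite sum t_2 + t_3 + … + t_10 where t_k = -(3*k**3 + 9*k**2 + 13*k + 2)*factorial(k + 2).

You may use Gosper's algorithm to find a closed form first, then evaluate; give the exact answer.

r(k) = (3*k**4 + 27*k**3 + 94*k**2 + 147*k + 81)/(3*k**3 + 9*k**2 + 13*k + 2) after simplifying.
A = k + 3, B = 1, C = k**3 + 3*k**2 + 13*k/3 + 2/3.
Set up (k + 3)·f(k+1) − (1)·f(k) − (k**3 + 3*k**2 + 13*k/3 + 2/3) = 0.
From deg A=1, deg B=0, deg C=3: d=2.
Solve for f: f(k) = (3*k**2 - 3*k + 1)/3 (degree 2 ≤ 2).
So s_k = (B(k−1)f/C)·t_k = ((3*k**2 - 3*k + 1)/(3*k**3 + 9*k**2 + 13*k + 2))·t_k = -(3*k**2 - 3*k + 1)*factorial(k + 2).
Δs = -(3*k**3 + 9*k**2 + 13*k + 2)*factorial(k + 2), as required.
Evaluate s at k=11 and k=2: -2061143884800 and -168; difference -2061143884632.

Σ = -2061143884632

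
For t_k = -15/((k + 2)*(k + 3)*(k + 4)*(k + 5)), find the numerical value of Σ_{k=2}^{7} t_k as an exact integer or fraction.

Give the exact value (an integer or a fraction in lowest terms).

Step 1: r(k) = (k + 2)/(k + 6).
Normal form (A,B,C) = (k + 2, k + 6, 1).
Key eq: (k + 2)·f(k+1) = (k + 5)·f(k) + (1).
From deg A=1, deg B=1, deg C=0: d=3.
Match coefficients ⇒ f(k) = k*(k**2 + 9*k + 26)/72.
So s_k = (B(k−1)f/C)·t_k = (k*(k + 5)*(k**2 + 9*k + 26)/72)·t_k = 5*k*(-k**2 - 9*k - 26)/(24*(k + 2)*(k + 3)*(k + 4)).
Verify: -15/(k**4 + 14*k**3 + 71*k**2 + 154*k + 120) matches t_k.
Telescoping: Σ = s_(8) − s_(2) = -9/44 − (-1/6) = -5/132.

Σ = -5/132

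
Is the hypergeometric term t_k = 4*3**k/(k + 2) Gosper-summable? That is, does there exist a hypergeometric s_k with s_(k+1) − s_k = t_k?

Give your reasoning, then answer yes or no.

No — key equation has no polynomial f.

Ratio r(k) = 3*(k + 2)/(k + 3).
Gosper form: A/B · C(k+1)/C(k) with A=3*k + 6, B=k + 3, C=1.
f must satisfy (3*k + 6)·f(k+1) − (k + 2)·f(k) = 1.
Degrees (1,1,0) ⇒ d ≤ -1.
deg f ≤ -1 is impossible — no certificate.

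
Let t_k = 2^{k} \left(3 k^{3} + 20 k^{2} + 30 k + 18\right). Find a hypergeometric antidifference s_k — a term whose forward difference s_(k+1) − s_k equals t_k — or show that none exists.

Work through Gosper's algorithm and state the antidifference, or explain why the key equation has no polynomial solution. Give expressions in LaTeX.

s_k = 2^{k} k \left(3 k^{2} + 2 k + 4\right)

r(k) = 2*(3*k**3 + 29*k**2 + 79*k + 71)/(3*k**3 + 20*k**2 + 30*k + 18) after simplifying.
Gosper form: A/B · C(k+1)/C(k) with A=2, B=1, C=k**3 + 20*k**2/3 + 10*k + 6.
Set up (2)·f(k+1) − (1)·f(k) − (k**3 + 20*k**2/3 + 10*k + 6) = 0.
deg f ≤ 3 (via 0,0,3).
Solve for f: f(k) = k*(3*k**2 + 2*k + 4)/3 (degree 3 ≤ 3).
So s_k = (B(k−1)f/C)·t_k = (k*(3*k**2 + 2*k + 4)/(3*k**3 + 20*k**2 + 30*k + 18))·t_k = 2**k*k*(3*k**2 + 2*k + 4).
Δs = 2**k*(3*k**3 + 20*k**2 + 30*k + 18), as required.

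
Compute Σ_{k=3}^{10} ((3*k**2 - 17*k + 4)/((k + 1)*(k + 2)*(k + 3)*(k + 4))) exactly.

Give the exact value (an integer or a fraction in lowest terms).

Σ = -6/455

r(k) = -(k + 1)*(17*k - 3*(k + 1)**2 + 13)/((k + 5)*(3*k**2 - 17*k + 4)) after simplifying.
So A=k + 1 and B=k + 5, with C=k**2 - 17*k/3 + 4/3.
Solve (k + 1)·f(k+1) − (k + 4)·f(k) = k**2 - 17*k/3 + 4/3.
Bound: deg f ≤ 3.
Solve for f: f(k) = k*(k - 7)*(k - 5)/18 (degree 3 ≤ 3).
R(k) = B(k−1)·f(k)/C(k) = k*(k - 7)*(k - 5)*(k + 4)/(6*(3*k**2 - 17*k + 4)); s_k = R·t_k = k*(k**2 - 12*k + 35)/(6*(k + 1)*(k + 2)*(k + 3)).
Δs = (3*k**2 - 17*k + 4)/(k**4 + 10*k**3 + 35*k**2 + 50*k + 24), as required.
Σ_(k=3)^(10) t_k = s_(11) − s_(3) = 11/546 − (1/30) = -6/455.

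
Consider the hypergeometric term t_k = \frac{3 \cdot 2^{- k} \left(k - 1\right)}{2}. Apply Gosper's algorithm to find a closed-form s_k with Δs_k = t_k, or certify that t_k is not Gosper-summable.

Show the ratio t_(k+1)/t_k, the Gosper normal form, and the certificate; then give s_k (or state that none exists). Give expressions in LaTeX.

s_k = - 3 \cdot 2^{- k} k

Step 1: r(k) = k/(2*(k - 1)).
Factor: A=1/2; B=1; C=k - 1.
Key eq: (1/2)·f(k+1) = (1)·f(k) + (k - 1).
Bound: deg f ≤ 1.
Solve for f: f(k) = -2*k (degree 1 ≤ 1).
R(k) = B(k−1)·f(k)/C(k) = -2*k/(k - 1); s_k = R·t_k = -3*k/2**k.
Check: Δs_k = 3*(k - 1)/(2*2**k). ✓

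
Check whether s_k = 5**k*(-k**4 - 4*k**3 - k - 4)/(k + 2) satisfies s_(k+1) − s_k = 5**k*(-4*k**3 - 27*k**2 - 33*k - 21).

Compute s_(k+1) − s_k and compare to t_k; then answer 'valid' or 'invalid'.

Invalid: residual 5**k*(4*k**4 + 34*k**3 + 84*k**2 + 90*k + 38)/(k**2 + 5*k + 6) ≠ 0.

s_(k+1) = 5**(k + 1)*(-k - (k + 1)**4 - 4*(k + 1)**3 - 5)/(k + 3)
s_(k+1) − s_k = 5**k*(-4*k**5 - 43*k**4 - 158*k**3 - 264*k**2 - 213*k - 88)/(k**2 + 5*k + 6)
(s_(k+1) − s_k) − t_k = 5**k*(4*k**4 + 34*k**3 + 84*k**2 + 90*k + 38)/(k**2 + 5*k + 6)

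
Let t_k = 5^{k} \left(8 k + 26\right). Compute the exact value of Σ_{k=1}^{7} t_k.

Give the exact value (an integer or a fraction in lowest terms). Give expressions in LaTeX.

Step 1: r(k) = 5*(4*k + 17)/(4*k + 13).
Factor: A=5; B=1; C=k + 13/4.
Set up (5)·f(k+1) − (1)·f(k) − (k + 13/4) = 0.
deg f ≤ 1 (via 0,0,1).
A polynomial solution: f(k) = (k + 2)/4.
So s_k = (B(k−1)f/C)·t_k = ((k + 2)/(4*k + 13))·t_k = 2*5**k*(k + 2).
Check: Δs_k = 5**k*(8*k + 26). ✓
Σ_(k=1)^(7) t_k = s_(8) − s_(1) = 7812500 − (30) = 7812470.

Σ = 7812470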